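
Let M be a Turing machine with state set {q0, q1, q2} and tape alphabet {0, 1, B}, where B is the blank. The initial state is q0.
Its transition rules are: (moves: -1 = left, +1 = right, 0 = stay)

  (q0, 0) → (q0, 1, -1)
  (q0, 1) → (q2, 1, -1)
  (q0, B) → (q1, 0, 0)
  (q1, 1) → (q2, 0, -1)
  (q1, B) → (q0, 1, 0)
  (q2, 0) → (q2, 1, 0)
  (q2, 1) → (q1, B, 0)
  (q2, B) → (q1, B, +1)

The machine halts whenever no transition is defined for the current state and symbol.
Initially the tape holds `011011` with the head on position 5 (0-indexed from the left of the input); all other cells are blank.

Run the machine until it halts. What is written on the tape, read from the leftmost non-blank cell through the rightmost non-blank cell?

state=q0 head=5 tape=B01101[1]   (q0,1)→(q2,1,-1)
state=q2 head=4 tape=B0110[1]1   (q2,1)→(q1,B,0)
state=q1 head=4 tape=B0110[B]1   (q1,B)→(q0,1,0)
state=q0 head=4 tape=B0110[1]1   (q0,1)→(q2,1,-1)
state=q2 head=3 tape=B011[0]11   (q2,0)→(q2,1,0)
state=q2 head=3 tape=B011[1]11   (q2,1)→(q1,B,0)
state=q1 head=3 tape=B011[B]11   (q1,B)→(q0,1,0)
state=q0 head=3 tape=B011[1]11   (q0,1)→(q2,1,-1)
state=q2 head=2 tape=B01[1]111   (q2,1)→(q1,B,0)
state=q1 head=2 tape=B01[B]111   (q1,B)→(q0,1,0)
state=q0 head=2 tape=B01[1]111   (q0,1)→(q2,1,-1)
state=q2 head=1 tape=B0[1]1111   (q2,1)→(q1,B,0)
state=q1 head=1 tape=B0[B]1111   (q1,B)→(q0,1,0)
state=q0 head=1 tape=B0[1]1111   (q0,1)→(q2,1,-1)
state=q2 head=0 tape=B[0]11111   (q2,0)→(q2,1,0)
state=q2 head=0 tape=B[1]11111   (q2,1)→(q1,B,0)
state=q1 head=0 tape=B[B]11111   (q1,B)→(q0,1,0)
state=q0 head=0 tape=B[1]11111   (q0,1)→(q2,1,-1)
state=q2 head=-1 tape=[B]111111   (q2,B)→(q1,B,+1)
state=q1 head=0 tape=B[1]11111   (q1,1)→(q2,0,-1)
state=q2 head=-1 tape=[B]011111   (q2,B)→(q1,B,+1)
state=q1 head=0 tape=B[0]11111
The non-blank tape span at halt is 011111.

011111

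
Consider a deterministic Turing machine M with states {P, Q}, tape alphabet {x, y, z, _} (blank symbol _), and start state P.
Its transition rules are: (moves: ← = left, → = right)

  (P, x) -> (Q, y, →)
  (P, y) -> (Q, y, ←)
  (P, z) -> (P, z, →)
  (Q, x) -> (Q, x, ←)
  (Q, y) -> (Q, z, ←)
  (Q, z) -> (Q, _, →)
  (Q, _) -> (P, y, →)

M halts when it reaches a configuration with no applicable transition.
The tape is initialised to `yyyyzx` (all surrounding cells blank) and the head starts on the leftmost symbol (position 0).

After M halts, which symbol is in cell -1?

state=P head=0 tape=__[y]yyyzx__   (P,y)→(Q,y,←)
state=Q head=-1 tape=_[_]yyyyzx__   (Q,_)→(P,y,→)
state=P head=0 tape=_y[y]yyyzx__   (P,y)→(Q,y,←)
state=Q head=-1 tape=_[y]yyyyzx__   (Q,y)→(Q,z,←)
state=Q head=-2 tape=[_]zyyyyzx__   (Q,_)→(P,y,→)
state=P head=-1 tape=y[z]yyyyzx__   (P,z)→(P,z,→)
state=P head=0 tape=yz[y]yyyzx__   (P,y)→(Q,y,←)
state=Q head=-1 tape=y[z]yyyyzx__   (Q,z)→(Q,_,→)
state=Q head=0 tape=y_[y]yyyzx__   (Q,y)→(Q,z,←)
state=Q head=-1 tape=y[_]zyyyzx__   (Q,_)→(P,y,→)
state=P head=0 tape=yy[z]yyyzx__   (P,z)→(P,z,→)
state=P head=1 tape=yyz[y]yyzx__   (P,y)→(Q,y,←)
state=Q head=0 tape=yy[z]yyyzx__   (Q,z)→(Q,_,→)
state=Q head=1 tape=yy_[y]yyzx__   (Q,y)→(Q,z,←)
state=Q head=0 tape=yy[_]zyyzx__   (Q,_)→(P,y,→)
state=P head=1 tape=yyy[z]yyzx__   (P,z)→(P,z,→)
state=P head=2 tape=yyyz[y]yzx__   (P,y)→(Q,y,←)
state=Q head=1 tape=yyy[z]yyzx__   (Q,z)→(Q,_,→)
state=Q head=2 tape=yyy_[y]yzx__   (Q,y)→(Q,z,←)
state=Q head=1 tape=yyy[_]zyzx__   (Q,_)→(P,y,→)
state=P head=2 tape=yyyy[z]yzx__   (P,z)→(P,z,→)
state=P head=3 tape=yyyyz[y]zx__   (P,y)→(Q,y,←)
state=Q head=2 tape=yyyy[z]yzx__   (Q,z)→(Q,_,→)
state=Q head=3 tape=yyyy_[y]zx__   (Q,y)→(Q,z,←)
state=Q head=2 tape=yyyy[_]zzx__   (Q,_)→(P,y,→)
state=P head=3 tape=yyyyy[z]zx__   (P,z)→(P,z,→)
state=P head=4 tape=yyyyyz[z]x__   (P,z)→(P,z,→)
state=P head=5 tape=yyyyyzz[x]__   (P,x)→(Q,y,→)
state=Q head=6 tape=yyyyyzzy[_]_   (Q,_)→(P,y,→)
state=P head=7 tape=yyyyyzzyy[_]
Cell -1 holds y when M halts.

y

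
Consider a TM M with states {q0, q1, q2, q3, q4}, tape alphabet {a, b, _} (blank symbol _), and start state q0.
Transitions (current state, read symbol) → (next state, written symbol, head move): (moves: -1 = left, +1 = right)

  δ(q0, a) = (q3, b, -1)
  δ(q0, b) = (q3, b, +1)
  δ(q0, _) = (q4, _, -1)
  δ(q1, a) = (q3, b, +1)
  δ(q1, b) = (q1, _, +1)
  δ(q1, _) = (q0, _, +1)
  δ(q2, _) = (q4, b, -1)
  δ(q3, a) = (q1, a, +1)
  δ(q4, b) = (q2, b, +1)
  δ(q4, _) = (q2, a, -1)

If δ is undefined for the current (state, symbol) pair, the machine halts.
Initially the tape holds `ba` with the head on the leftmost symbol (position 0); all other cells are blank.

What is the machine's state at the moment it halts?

q0 | [b]a__   read b → write b, move +1, go to q3
q3 | b[a]__   read a → write a, move +1, go to q1
q1 | ba[_]_   read _ → write _, move +1, go to q0
q0 | ba_[_]   read _ → write _, move -1, go to q4
q4 | ba[_]_   read _ → write a, move -1, go to q2
q2 | b[a]a_
No transition is defined for (q2, a); M halts in state q2.

q2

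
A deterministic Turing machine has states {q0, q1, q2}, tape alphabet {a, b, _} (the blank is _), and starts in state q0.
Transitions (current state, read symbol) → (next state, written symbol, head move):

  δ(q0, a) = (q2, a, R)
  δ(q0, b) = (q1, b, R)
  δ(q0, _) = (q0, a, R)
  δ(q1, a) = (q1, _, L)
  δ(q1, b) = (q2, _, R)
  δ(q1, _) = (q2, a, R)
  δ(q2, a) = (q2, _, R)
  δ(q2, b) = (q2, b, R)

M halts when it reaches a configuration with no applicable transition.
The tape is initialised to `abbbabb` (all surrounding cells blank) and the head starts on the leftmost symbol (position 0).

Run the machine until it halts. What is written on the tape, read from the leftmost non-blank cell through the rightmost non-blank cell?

q0 | [a]bbbabb_   read a → write a, move R, go to q2
q2 | a[b]bbabb_   read b → write b, move R, go to q2
q2 | ab[b]babb_   read b → write b, move R, go to q2
q2 | abb[b]abb_   read b → write b, move R, go to q2
q2 | abbb[a]bb_   read a → write _, move R, go to q2
q2 | abbb_[b]b_   read b → write b, move R, go to q2
q2 | abbb_b[b]_   read b → write b, move R, go to q2
q2 | abbb_bb[_]
The non-blank tape span at halt is abbb_bb.

abbb_bb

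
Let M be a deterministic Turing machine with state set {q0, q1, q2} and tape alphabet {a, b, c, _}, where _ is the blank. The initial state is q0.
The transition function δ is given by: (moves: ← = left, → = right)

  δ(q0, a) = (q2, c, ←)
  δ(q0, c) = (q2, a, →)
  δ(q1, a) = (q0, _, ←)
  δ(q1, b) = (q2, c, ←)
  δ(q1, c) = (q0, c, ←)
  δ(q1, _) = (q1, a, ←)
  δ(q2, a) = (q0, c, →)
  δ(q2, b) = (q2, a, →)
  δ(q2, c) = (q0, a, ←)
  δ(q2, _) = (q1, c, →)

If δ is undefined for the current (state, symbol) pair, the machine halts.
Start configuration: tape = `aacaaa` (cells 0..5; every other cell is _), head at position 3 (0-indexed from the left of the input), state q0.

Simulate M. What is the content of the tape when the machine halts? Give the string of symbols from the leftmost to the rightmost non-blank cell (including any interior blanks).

state=q0 head=3 tape=_aac[a]aa   (q0,a)→(q2,c,←)
state=q2 head=2 tape=_aa[c]caa   (q2,c)→(q0,a,←)
state=q0 head=1 tape=_a[a]acaa   (q0,a)→(q2,c,←)
state=q2 head=0 tape=_[a]cacaa   (q2,a)→(q0,c,→)
state=q0 head=1 tape=_c[c]acaa   (q0,c)→(q2,a,→)
state=q2 head=2 tape=_ca[a]caa   (q2,a)→(q0,c,→)
state=q0 head=3 tape=_cac[c]aa   (q0,c)→(q2,a,→)
state=q2 head=4 tape=_caca[a]a   (q2,a)→(q0,c,→)
state=q0 head=5 tape=_cacac[a]   (q0,a)→(q2,c,←)
state=q2 head=4 tape=_caca[c]c   (q2,c)→(q0,a,←)
state=q0 head=3 tape=_cac[a]ac   (q0,a)→(q2,c,←)
state=q2 head=2 tape=_ca[c]cac   (q2,c)→(q0,a,←)
state=q0 head=1 tape=_c[a]acac   (q0,a)→(q2,c,←)
state=q2 head=0 tape=_[c]cacac   (q2,c)→(q0,a,←)
state=q0 head=-1 tape=[_]acacac
The non-blank tape span at halt is acacac.

acacac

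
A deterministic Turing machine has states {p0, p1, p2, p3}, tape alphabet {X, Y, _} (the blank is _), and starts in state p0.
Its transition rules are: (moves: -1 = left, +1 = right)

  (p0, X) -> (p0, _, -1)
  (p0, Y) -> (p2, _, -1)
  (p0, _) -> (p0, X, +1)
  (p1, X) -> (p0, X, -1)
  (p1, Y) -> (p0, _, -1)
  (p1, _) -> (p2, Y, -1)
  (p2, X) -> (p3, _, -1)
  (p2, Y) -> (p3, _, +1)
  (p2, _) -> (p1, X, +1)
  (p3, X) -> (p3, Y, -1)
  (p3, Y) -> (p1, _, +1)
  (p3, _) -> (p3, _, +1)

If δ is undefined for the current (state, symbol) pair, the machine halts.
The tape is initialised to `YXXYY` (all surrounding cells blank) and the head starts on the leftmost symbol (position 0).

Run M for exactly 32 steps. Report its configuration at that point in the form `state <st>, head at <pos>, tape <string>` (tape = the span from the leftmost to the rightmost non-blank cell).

p0 | ___[Y]XXYY   read Y → write _, move -1, go to p2
p2 | __[_]_XXYY   read _ → write X, move +1, go to p1
p1 | __X[_]XXYY   read _ → write Y, move -1, go to p2
p2 | __[X]YXXYY   read X → write _, move -1, go to p3
p3 | _[_]_YXXYY   read _ → write _, move +1, go to p3
p3 | __[_]YXXYY   read _ → write _, move +1, go to p3
p3 | ___[Y]XXYY   read Y → write _, move +1, go to p1
p1 | ____[X]XYY   read X → write X, move -1, go to p0
p0 | ___[_]XXYY   read _ → write X, move +1, go to p0
p0 | ___X[X]XYY   read X → write _, move -1, go to p0
p0 | ___[X]_XYY   read X → write _, move -1, go to p0
p0 | __[_]__XYY   read _ → write X, move +1, go to p0
p0 | __X[_]_XYY   read _ → write X, move +1, go to p0
p0 | __XX[_]XYY   read _ → write X, move +1, go to p0
p0 | __XXX[X]YY   read X → write _, move -1, go to p0
p0 | __XX[X]_YY   read X → write _, move -1, go to p0
p0 | __X[X]__YY   read X → write _, move -1, go to p0
p0 | __[X]___YY   read X → write _, move -1, go to p0
p0 | _[_]____YY   read _ → write X, move +1, go to p0
p0 | _X[_]___YY   read _ → write X, move +1, go to p0
p0 | _XX[_]__YY   read _ → write X, move +1, go to p0
p0 | _XXX[_]_YY   read _ → write X, move +1, go to p0
p0 | _XXXX[_]YY   read _ → write X, move +1, go to p0
p0 | _XXXXX[Y]Y   read Y → write _, move -1, go to p2
p2 | _XXXX[X]_Y   read X → write _, move -1, go to p3
p3 | _XXX[X]__Y   read X → write Y, move -1, go to p3
p3 | _XX[X]Y__Y   read X → write Y, move -1, go to p3
p3 | _X[X]YY__Y   read X → write Y, move -1, go to p3
p3 | _[X]YYY__Y   read X → write Y, move -1, go to p3
p3 | [_]YYYY__Y   read _ → write _, move +1, go to p3
p3 | _[Y]YYY__Y   read Y → write _, move +1, go to p1
p1 | __[Y]YY__Y   read Y → write _, move -1, go to p0
p0 | _[_]_YY__Y
After 32 steps: state p0, head at -2, tape YY__Y.

state p0, head at -2, tape YY__Y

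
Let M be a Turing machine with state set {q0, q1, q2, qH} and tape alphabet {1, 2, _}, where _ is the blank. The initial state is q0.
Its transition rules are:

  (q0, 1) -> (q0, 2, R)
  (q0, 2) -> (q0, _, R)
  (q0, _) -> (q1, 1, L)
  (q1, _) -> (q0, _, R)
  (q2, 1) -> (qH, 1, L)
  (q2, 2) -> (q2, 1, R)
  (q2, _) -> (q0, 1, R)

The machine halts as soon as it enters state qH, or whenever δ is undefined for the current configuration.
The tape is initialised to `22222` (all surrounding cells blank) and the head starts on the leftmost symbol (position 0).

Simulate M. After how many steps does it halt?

state=q0 head=0 tape=[2]2222__   (q0,2)→(q0,_,R)
state=q0 head=1 tape=_[2]222__   (q0,2)→(q0,_,R)
state=q0 head=2 tape=__[2]22__   (q0,2)→(q0,_,R)
state=q0 head=3 tape=___[2]2__   (q0,2)→(q0,_,R)
state=q0 head=4 tape=____[2]__   (q0,2)→(q0,_,R)
state=q0 head=5 tape=_____[_]_   (q0,_)→(q1,1,L)
state=q1 head=4 tape=____[_]1_   (q1,_)→(q0,_,R)
state=q0 head=5 tape=_____[1]_   (q0,1)→(q0,2,R)
state=q0 head=6 tape=_____2[_]   (q0,_)→(q1,1,L)
state=q1 head=5 tape=_____[2]1
M halts after 9 transitions.

9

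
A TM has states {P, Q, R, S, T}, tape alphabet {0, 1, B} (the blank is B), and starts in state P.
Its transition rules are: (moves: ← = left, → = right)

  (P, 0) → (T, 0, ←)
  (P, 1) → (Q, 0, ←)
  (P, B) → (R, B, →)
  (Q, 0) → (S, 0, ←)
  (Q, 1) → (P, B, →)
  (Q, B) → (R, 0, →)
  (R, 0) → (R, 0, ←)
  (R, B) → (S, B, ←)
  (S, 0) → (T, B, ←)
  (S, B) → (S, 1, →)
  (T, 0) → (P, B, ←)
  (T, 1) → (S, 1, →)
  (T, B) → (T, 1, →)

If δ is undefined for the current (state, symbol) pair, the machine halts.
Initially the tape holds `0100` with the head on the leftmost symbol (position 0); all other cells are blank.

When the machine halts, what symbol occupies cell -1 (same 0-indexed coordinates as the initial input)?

1

state=P head=0 tape=BBBB[0]100   (P,0)→(T,0,←)
state=T head=-1 tape=BBB[B]0100   (T,B)→(T,1,→)
state=T head=0 tape=BBB1[0]100   (T,0)→(P,B,←)
state=P head=-1 tape=BBB[1]B100   (P,1)→(Q,0,←)
state=Q head=-2 tape=BB[B]0B100   (Q,B)→(R,0,→)
state=R head=-1 tape=BB0[0]B100   (R,0)→(R,0,←)
state=R head=-2 tape=BB[0]0B100   (R,0)→(R,0,←)
state=R head=-3 tape=B[B]00B100   (R,B)→(S,B,←)
state=S head=-4 tape=[B]B00B100   (S,B)→(S,1,→)
state=S head=-3 tape=1[B]00B100   (S,B)→(S,1,→)
state=S head=-2 tape=11[0]0B100   (S,0)→(T,B,←)
state=T head=-3 tape=1[1]B0B100   (T,1)→(S,1,→)
state=S head=-2 tape=11[B]0B100   (S,B)→(S,1,→)
state=S head=-1 tape=111[0]B100   (S,0)→(T,B,←)
state=T head=-2 tape=11[1]BB100   (T,1)→(S,1,→)
state=S head=-1 tape=111[B]B100   (S,B)→(S,1,→)
state=S head=0 tape=1111[B]100   (S,B)→(S,1,→)
state=S head=1 tape=11111[1]00
Cell -1 holds 1 when M halts.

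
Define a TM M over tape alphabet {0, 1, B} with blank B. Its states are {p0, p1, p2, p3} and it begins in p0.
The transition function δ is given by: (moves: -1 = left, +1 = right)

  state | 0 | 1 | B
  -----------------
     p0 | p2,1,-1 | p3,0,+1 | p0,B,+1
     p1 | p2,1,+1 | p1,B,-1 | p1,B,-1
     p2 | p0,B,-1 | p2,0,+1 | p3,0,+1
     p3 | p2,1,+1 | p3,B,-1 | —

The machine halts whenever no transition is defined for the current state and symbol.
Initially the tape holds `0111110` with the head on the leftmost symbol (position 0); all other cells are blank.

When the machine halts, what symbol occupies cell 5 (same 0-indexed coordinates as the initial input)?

p0 | B[0]111110BB   read 0 → write 1, move -1, go to p2
p2 | [B]1111110BB   read B → write 0, move +1, go to p3
p3 | 0[1]111110BB   read 1 → write B, move -1, go to p3
p3 | [0]B111110BB   read 0 → write 1, move +1, go to p2
p2 | 1[B]111110BB   read B → write 0, move +1, go to p3
p3 | 10[1]11110BB   read 1 → write B, move -1, go to p3
p3 | 1[0]B11110BB   read 0 → write 1, move +1, go to p2
p2 | 11[B]11110BB   read B → write 0, move +1, go to p3
p3 | 110[1]1110BB   read 1 → write B, move -1, go to p3
p3 | 11[0]B1110BB   read 0 → write 1, move +1, go to p2
p2 | 111[B]1110BB   read B → write 0, move +1, go to p3
p3 | 1110[1]110BB   read 1 → write B, move -1, go to p3
p3 | 111[0]B110BB   read 0 → write 1, move +1, go to p2
p2 | 1111[B]110BB   read B → write 0, move +1, go to p3
p3 | 11110[1]10BB   read 1 → write B, move -1, go to p3
p3 | 1111[0]B10BB   read 0 → write 1, move +1, go to p2
p2 | 11111[B]10BB   read B → write 0, move +1, go to p3
p3 | 111110[1]0BB   read 1 → write B, move -1, go to p3
p3 | 11111[0]B0BB   read 0 → write 1, move +1, go to p2
p2 | 111111[B]0BB   read B → write 0, move +1, go to p3
p3 | 1111110[0]BB   read 0 → write 1, move +1, go to p2
p2 | 11111101[B]B   read B → write 0, move +1, go to p3
p3 | 111111010[B]
Cell 5 holds 0 when M halts.

0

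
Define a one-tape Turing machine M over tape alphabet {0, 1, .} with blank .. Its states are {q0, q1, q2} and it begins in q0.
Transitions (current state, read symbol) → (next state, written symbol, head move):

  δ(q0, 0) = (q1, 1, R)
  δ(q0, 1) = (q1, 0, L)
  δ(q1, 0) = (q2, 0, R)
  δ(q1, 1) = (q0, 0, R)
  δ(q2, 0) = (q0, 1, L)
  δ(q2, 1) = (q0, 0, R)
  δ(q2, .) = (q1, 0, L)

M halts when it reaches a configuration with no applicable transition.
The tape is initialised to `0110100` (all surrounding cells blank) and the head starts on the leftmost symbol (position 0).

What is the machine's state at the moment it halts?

q0

q0 | [0]110100..   read 0 → write 1, move R, go to q1
q1 | 1[1]10100..   read 1 → write 0, move R, go to q0
q0 | 10[1]0100..   read 1 → write 0, move L, go to q1
q1 | 1[0]00100..   read 0 → write 0, move R, go to q2
q2 | 10[0]0100..   read 0 → write 1, move L, go to q0
q0 | 1[0]10100..   read 0 → write 1, move R, go to q1
q1 | 11[1]0100..   read 1 → write 0, move R, go to q0
q0 | 110[0]100..   read 0 → write 1, move R, go to q1
q1 | 1101[1]00..   read 1 → write 0, move R, go to q0
q0 | 11010[0]0..   read 0 → write 1, move R, go to q1
q1 | 110101[0]..   read 0 → write 0, move R, go to q2
q2 | 1101010[.].   read . → write 0, move L, go to q1
q1 | 110101[0]0.   read 0 → write 0, move R, go to q2
q2 | 1101010[0].   read 0 → write 1, move L, go to q0
q0 | 110101[0]1.   read 0 → write 1, move R, go to q1
q1 | 1101011[1].   read 1 → write 0, move R, go to q0
q0 | 11010110[.]
No transition is defined for (q0, .); M halts in state q0.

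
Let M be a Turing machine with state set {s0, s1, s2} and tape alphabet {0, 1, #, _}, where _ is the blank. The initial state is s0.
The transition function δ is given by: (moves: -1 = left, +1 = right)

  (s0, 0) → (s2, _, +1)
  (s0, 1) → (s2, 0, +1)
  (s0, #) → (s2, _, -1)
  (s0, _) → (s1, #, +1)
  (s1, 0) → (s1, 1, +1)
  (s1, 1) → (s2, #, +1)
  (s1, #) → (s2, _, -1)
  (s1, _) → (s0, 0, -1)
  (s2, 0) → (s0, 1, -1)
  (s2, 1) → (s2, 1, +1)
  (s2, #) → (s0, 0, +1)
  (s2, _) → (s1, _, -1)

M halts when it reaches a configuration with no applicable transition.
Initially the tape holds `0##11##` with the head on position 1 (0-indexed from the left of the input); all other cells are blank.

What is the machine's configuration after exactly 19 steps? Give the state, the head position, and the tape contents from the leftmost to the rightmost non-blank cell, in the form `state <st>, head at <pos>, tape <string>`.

state s2, head at -2, tape 0_00#11##

s0 | __0[#]#11##   read # → write _, move -1, go to s2
s2 | __[0]_#11##   read 0 → write 1, move -1, go to s0
s0 | _[_]1_#11##   read _ → write #, move +1, go to s1
s1 | _#[1]_#11##   read 1 → write #, move +1, go to s2
s2 | _##[_]#11##   read _ → write _, move -1, go to s1
s1 | _#[#]_#11##   read # → write _, move -1, go to s2
s2 | _[#]__#11##   read # → write 0, move +1, go to s0
s0 | _0[_]_#11##   read _ → write #, move +1, go to s1
s1 | _0#[_]#11##   read _ → write 0, move -1, go to s0
s0 | _0[#]0#11##   read # → write _, move -1, go to s2
s2 | _[0]_0#11##   read 0 → write 1, move -1, go to s0
s0 | [_]1_0#11##   read _ → write #, move +1, go to s1
s1 | #[1]_0#11##   read 1 → write #, move +1, go to s2
s2 | ##[_]0#11##   read _ → write _, move -1, go to s1
s1 | #[#]_0#11##   read # → write _, move -1, go to s2
s2 | [#]__0#11##   read # → write 0, move +1, go to s0
s0 | 0[_]_0#11##   read _ → write #, move +1, go to s1
s1 | 0#[_]0#11##   read _ → write 0, move -1, go to s0
s0 | 0[#]00#11##   read # → write _, move -1, go to s2
s2 | [0]_00#11##
After 19 steps: state s2, head at -2, tape 0_00#11##.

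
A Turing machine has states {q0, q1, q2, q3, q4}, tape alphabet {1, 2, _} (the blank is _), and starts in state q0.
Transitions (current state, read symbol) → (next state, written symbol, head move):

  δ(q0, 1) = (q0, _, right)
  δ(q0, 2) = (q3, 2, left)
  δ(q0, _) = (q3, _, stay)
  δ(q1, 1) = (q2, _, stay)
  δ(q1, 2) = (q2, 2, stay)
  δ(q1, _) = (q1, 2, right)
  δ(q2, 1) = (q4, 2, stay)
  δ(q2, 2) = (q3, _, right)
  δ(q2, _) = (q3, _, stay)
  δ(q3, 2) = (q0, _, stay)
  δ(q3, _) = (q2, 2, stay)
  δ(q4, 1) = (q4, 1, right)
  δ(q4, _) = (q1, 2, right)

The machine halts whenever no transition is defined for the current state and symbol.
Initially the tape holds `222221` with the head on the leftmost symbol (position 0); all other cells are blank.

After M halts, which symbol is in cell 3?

q0 | _[2]22221   read 2 → write 2, move left, go to q3
q3 | [_]222221   read _ → write 2, move stay, go to q2
q2 | [2]222221   read 2 → write _, move right, go to q3
q3 | _[2]22221   read 2 → write _, move stay, go to q0
q0 | _[_]22221   read _ → write _, move stay, go to q3
q3 | _[_]22221   read _ → write 2, move stay, go to q2
q2 | _[2]22221   read 2 → write _, move right, go to q3
q3 | __[2]2221   read 2 → write _, move stay, go to q0
q0 | __[_]2221   read _ → write _, move stay, go to q3
q3 | __[_]2221   read _ → write 2, move stay, go to q2
q2 | __[2]2221   read 2 → write _, move right, go to q3
q3 | ___[2]221   read 2 → write _, move stay, go to q0
q0 | ___[_]221   read _ → write _, move stay, go to q3
q3 | ___[_]221   read _ → write 2, move stay, go to q2
q2 | ___[2]221   read 2 → write _, move right, go to q3
q3 | ____[2]21   read 2 → write _, move stay, go to q0
q0 | ____[_]21   read _ → write _, move stay, go to q3
q3 | ____[_]21   read _ → write 2, move stay, go to q2
q2 | ____[2]21   read 2 → write _, move right, go to q3
q3 | _____[2]1   read 2 → write _, move stay, go to q0
q0 | _____[_]1   read _ → write _, move stay, go to q3
q3 | _____[_]1   read _ → write 2, move stay, go to q2
q2 | _____[2]1   read 2 → write _, move right, go to q3
q3 | ______[1]
Cell 3 holds _ when M halts.

_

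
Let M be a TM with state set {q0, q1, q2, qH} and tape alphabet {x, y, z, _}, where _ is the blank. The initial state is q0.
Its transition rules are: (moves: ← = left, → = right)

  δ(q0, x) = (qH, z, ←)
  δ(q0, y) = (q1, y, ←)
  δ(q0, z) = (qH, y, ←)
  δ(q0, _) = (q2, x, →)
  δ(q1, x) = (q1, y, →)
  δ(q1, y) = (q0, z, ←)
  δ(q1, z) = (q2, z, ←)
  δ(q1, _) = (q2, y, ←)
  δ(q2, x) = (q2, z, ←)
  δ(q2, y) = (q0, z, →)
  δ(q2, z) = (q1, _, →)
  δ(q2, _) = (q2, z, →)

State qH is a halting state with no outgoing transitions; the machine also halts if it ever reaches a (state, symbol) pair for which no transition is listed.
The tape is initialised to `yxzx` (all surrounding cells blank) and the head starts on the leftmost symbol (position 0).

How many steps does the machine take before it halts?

17

q0 | __[y]xzx   read y → write y, move ←, go to q1
q1 | _[_]yxzx   read _ → write y, move ←, go to q2
q2 | [_]yyxzx   read _ → write z, move →, go to q2
q2 | z[y]yxzx   read y → write z, move →, go to q0
q0 | zz[y]xzx   read y → write y, move ←, go to q1
q1 | z[z]yxzx   read z → write z, move ←, go to q2
q2 | [z]zyxzx   read z → write _, move →, go to q1
q1 | _[z]yxzx   read z → write z, move ←, go to q2
q2 | [_]zyxzx   read _ → write z, move →, go to q2
q2 | z[z]yxzx   read z → write _, move →, go to q1
q1 | z_[y]xzx   read y → write z, move ←, go to q0
q0 | z[_]zxzx   read _ → write x, move →, go to q2
q2 | zx[z]xzx   read z → write _, move →, go to q1
q1 | zx_[x]zx   read x → write y, move →, go to q1
q1 | zx_y[z]x   read z → write z, move ←, go to q2
q2 | zx_[y]zx   read y → write z, move →, go to q0
q0 | zx_z[z]x   read z → write y, move ←, go to qH
qH | zx_[z]yx
M halts after 17 transitions.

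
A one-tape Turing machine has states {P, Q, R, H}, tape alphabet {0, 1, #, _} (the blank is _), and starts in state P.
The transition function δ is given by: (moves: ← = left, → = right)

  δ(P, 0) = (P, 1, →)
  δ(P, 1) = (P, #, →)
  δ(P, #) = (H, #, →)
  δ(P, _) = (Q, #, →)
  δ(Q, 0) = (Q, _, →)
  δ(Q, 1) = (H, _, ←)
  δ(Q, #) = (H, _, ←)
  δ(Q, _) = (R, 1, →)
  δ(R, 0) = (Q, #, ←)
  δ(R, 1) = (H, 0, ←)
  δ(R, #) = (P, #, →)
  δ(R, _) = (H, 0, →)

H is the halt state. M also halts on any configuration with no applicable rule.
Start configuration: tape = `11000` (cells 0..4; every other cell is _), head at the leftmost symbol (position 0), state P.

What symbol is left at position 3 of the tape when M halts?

P | [1]1000____   read 1 → write #, move →, go to P
P | #[1]000____   read 1 → write #, move →, go to P
P | ##[0]00____   read 0 → write 1, move →, go to P
P | ##1[0]0____   read 0 → write 1, move →, go to P
P | ##11[0]____   read 0 → write 1, move →, go to P
P | ##111[_]___   read _ → write #, move →, go to Q
Q | ##111#[_]__   read _ → write 1, move →, go to R
R | ##111#1[_]_   read _ → write 0, move →, go to H
H | ##111#10[_]
Cell 3 holds 1 when M halts.

1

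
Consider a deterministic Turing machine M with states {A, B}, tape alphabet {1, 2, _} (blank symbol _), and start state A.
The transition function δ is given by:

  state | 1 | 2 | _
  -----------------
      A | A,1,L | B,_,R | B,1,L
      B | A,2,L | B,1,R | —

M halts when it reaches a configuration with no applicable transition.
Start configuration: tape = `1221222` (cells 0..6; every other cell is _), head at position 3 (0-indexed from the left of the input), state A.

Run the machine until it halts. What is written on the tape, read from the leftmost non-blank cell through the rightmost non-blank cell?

11122222

state=A head=3 tape=__122[1]222   (A,1)→(A,1,L)
state=A head=2 tape=__12[2]1222   (A,2)→(B,_,R)
state=B head=3 tape=__12_[1]222   (B,1)→(A,2,L)
state=A head=2 tape=__12[_]2222   (A,_)→(B,1,L)
state=B head=1 tape=__1[2]12222   (B,2)→(B,1,R)
state=B head=2 tape=__11[1]2222   (B,1)→(A,2,L)
state=A head=1 tape=__1[1]22222   (A,1)→(A,1,L)
state=A head=0 tape=__[1]122222   (A,1)→(A,1,L)
state=A head=-1 tape=_[_]1122222   (A,_)→(B,1,L)
state=B head=-2 tape=[_]11122222
The non-blank tape span at halt is 11122222.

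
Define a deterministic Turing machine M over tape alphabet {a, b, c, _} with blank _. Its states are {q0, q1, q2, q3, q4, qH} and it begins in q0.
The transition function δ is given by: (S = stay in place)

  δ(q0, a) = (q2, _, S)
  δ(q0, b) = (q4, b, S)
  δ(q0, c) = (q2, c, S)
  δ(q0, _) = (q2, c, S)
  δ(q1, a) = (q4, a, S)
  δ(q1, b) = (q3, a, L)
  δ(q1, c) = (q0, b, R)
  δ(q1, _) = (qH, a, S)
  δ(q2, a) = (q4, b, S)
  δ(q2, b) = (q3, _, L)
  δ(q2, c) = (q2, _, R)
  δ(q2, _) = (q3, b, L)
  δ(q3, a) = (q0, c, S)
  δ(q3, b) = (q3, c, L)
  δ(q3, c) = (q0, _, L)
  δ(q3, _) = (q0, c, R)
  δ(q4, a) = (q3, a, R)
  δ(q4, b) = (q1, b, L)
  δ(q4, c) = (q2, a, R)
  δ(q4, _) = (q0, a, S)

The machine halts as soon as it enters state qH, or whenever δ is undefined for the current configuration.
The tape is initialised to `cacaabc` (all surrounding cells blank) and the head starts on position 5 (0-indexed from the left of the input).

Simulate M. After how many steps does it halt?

state=q0 head=5 tape=cacaa[b]c_   (q0,b)→(q4,b,S)
state=q4 head=5 tape=cacaa[b]c_   (q4,b)→(q1,b,L)
state=q1 head=4 tape=caca[a]bc_   (q1,a)→(q4,a,S)
state=q4 head=4 tape=caca[a]bc_   (q4,a)→(q3,a,R)
state=q3 head=5 tape=cacaa[b]c_   (q3,b)→(q3,c,L)
state=q3 head=4 tape=caca[a]cc_   (q3,a)→(q0,c,S)
state=q0 head=4 tape=caca[c]cc_   (q0,c)→(q2,c,S)
state=q2 head=4 tape=caca[c]cc_   (q2,c)→(q2,_,R)
state=q2 head=5 tape=caca_[c]c_   (q2,c)→(q2,_,R)
state=q2 head=6 tape=caca__[c]_   (q2,c)→(q2,_,R)
state=q2 head=7 tape=caca___[_]   (q2,_)→(q3,b,L)
state=q3 head=6 tape=caca__[_]b   (q3,_)→(q0,c,R)
state=q0 head=7 tape=caca__c[b]   (q0,b)→(q4,b,S)
state=q4 head=7 tape=caca__c[b]   (q4,b)→(q1,b,L)
state=q1 head=6 tape=caca__[c]b   (q1,c)→(q0,b,R)
state=q0 head=7 tape=caca__b[b]   (q0,b)→(q4,b,S)
state=q4 head=7 tape=caca__b[b]   (q4,b)→(q1,b,L)
state=q1 head=6 tape=caca__[b]b   (q1,b)→(q3,a,L)
state=q3 head=5 tape=caca_[_]ab   (q3,_)→(q0,c,R)
state=q0 head=6 tape=caca_c[a]b   (q0,a)→(q2,_,S)
state=q2 head=6 tape=caca_c[_]b   (q2,_)→(q3,b,L)
state=q3 head=5 tape=caca_[c]bb   (q3,c)→(q0,_,L)
state=q0 head=4 tape=caca[_]_bb   (q0,_)→(q2,c,S)
state=q2 head=4 tape=caca[c]_bb   (q2,c)→(q2,_,R)
state=q2 head=5 tape=caca_[_]bb   (q2,_)→(q3,b,L)
state=q3 head=4 tape=caca[_]bbb   (q3,_)→(q0,c,R)
state=q0 head=5 tape=cacac[b]bb   (q0,b)→(q4,b,S)
state=q4 head=5 tape=cacac[b]bb   (q4,b)→(q1,b,L)
state=q1 head=4 tape=caca[c]bbb   (q1,c)→(q0,b,R)
state=q0 head=5 tape=cacab[b]bb   (q0,b)→(q4,b,S)
state=q4 head=5 tape=cacab[b]bb   (q4,b)→(q1,b,L)
state=q1 head=4 tape=caca[b]bbb   (q1,b)→(q3,a,L)
state=q3 head=3 tape=cac[a]abbb   (q3,a)→(q0,c,S)
state=q0 head=3 tape=cac[c]abbb   (q0,c)→(q2,c,S)
state=q2 head=3 tape=cac[c]abbb   (q2,c)→(q2,_,R)
state=q2 head=4 tape=cac_[a]bbb   (q2,a)→(q4,b,S)
state=q4 head=4 tape=cac_[b]bbb   (q4,b)→(q1,b,L)
state=q1 head=3 tape=cac[_]bbbb   (q1,_)→(qH,a,S)
state=qH head=3 tape=cac[a]bbbb
M halts after 38 transitions.

38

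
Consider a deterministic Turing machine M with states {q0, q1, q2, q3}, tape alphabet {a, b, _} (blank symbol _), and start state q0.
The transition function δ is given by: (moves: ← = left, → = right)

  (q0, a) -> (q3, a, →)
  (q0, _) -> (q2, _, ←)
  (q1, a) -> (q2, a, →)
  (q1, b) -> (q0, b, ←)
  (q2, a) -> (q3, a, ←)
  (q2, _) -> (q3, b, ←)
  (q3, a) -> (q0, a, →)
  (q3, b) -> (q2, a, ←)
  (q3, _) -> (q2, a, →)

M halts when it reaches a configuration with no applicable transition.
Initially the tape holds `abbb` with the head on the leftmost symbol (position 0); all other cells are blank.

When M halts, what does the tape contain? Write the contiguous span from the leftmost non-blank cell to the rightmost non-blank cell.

q0 | _[a]bbb   read a → write a, move →, go to q3
q3 | _a[b]bb   read b → write a, move ←, go to q2
q2 | _[a]abb   read a → write a, move ←, go to q3
q3 | [_]aabb   read _ → write a, move →, go to q2
q2 | a[a]abb   read a → write a, move ←, go to q3
q3 | [a]aabb   read a → write a, move →, go to q0
q0 | a[a]abb   read a → write a, move →, go to q3
q3 | aa[a]bb   read a → write a, move →, go to q0
q0 | aaa[b]b
The non-blank tape span at halt is aaabb.

aaabb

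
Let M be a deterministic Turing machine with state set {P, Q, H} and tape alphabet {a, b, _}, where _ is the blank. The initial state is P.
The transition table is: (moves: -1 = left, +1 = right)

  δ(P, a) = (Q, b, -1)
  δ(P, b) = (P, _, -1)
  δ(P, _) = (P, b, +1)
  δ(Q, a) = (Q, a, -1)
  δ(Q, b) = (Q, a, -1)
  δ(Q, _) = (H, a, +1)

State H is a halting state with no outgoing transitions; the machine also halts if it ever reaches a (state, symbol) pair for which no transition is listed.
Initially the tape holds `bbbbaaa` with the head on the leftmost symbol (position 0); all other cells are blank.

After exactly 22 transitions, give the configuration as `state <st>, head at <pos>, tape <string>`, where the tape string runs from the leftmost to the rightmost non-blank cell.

state P, head at 2, tape bbbbbb_aaa

state=P head=0 tape=___[b]bbbaaa   (P,b)→(P,_,-1)
state=P head=-1 tape=__[_]_bbbaaa   (P,_)→(P,b,+1)
state=P head=0 tape=__b[_]bbbaaa   (P,_)→(P,b,+1)
state=P head=1 tape=__bb[b]bbaaa   (P,b)→(P,_,-1)
state=P head=0 tape=__b[b]_bbaaa   (P,b)→(P,_,-1)
state=P head=-1 tape=__[b]__bbaaa   (P,b)→(P,_,-1)
state=P head=-2 tape=_[_]___bbaaa   (P,_)→(P,b,+1)
state=P head=-1 tape=_b[_]__bbaaa   (P,_)→(P,b,+1)
state=P head=0 tape=_bb[_]_bbaaa   (P,_)→(P,b,+1)
state=P head=1 tape=_bbb[_]bbaaa   (P,_)→(P,b,+1)
state=P head=2 tape=_bbbb[b]baaa   (P,b)→(P,_,-1)
state=P head=1 tape=_bbb[b]_baaa   (P,b)→(P,_,-1)
state=P head=0 tape=_bb[b]__baaa   (P,b)→(P,_,-1)
state=P head=-1 tape=_b[b]___baaa   (P,b)→(P,_,-1)
state=P head=-2 tape=_[b]____baaa   (P,b)→(P,_,-1)
state=P head=-3 tape=[_]_____baaa   (P,_)→(P,b,+1)
state=P head=-2 tape=b[_]____baaa   (P,_)→(P,b,+1)
state=P head=-1 tape=bb[_]___baaa   (P,_)→(P,b,+1)
state=P head=0 tape=bbb[_]__baaa   (P,_)→(P,b,+1)
state=P head=1 tape=bbbb[_]_baaa   (P,_)→(P,b,+1)
state=P head=2 tape=bbbbb[_]baaa   (P,_)→(P,b,+1)
state=P head=3 tape=bbbbbb[b]aaa   (P,b)→(P,_,-1)
state=P head=2 tape=bbbbb[b]_aaa
After 22 steps: state P, head at 2, tape bbbbbb_aaa.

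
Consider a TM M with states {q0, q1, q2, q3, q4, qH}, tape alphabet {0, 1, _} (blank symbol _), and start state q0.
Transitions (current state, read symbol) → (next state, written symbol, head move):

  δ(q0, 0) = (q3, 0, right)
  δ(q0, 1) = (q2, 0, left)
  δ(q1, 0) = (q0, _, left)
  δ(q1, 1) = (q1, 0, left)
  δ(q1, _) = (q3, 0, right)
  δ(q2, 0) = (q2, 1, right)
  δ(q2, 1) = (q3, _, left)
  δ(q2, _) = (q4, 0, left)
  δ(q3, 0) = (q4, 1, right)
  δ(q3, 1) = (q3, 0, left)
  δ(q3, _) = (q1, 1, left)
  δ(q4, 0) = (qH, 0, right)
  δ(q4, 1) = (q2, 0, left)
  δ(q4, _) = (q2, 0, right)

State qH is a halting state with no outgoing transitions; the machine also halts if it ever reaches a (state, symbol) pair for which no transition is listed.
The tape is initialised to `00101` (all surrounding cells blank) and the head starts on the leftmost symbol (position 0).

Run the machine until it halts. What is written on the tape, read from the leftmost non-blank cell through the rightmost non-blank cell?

state=q0 head=0 tape=[0]0101   (q0,0)→(q3,0,right)
state=q3 head=1 tape=0[0]101   (q3,0)→(q4,1,right)
state=q4 head=2 tape=01[1]01   (q4,1)→(q2,0,left)
state=q2 head=1 tape=0[1]001   (q2,1)→(q3,_,left)
state=q3 head=0 tape=[0]_001   (q3,0)→(q4,1,right)
state=q4 head=1 tape=1[_]001   (q4,_)→(q2,0,right)
state=q2 head=2 tape=10[0]01   (q2,0)→(q2,1,right)
state=q2 head=3 tape=101[0]1   (q2,0)→(q2,1,right)
state=q2 head=4 tape=1011[1]   (q2,1)→(q3,_,left)
state=q3 head=3 tape=101[1]_   (q3,1)→(q3,0,left)
state=q3 head=2 tape=10[1]0_   (q3,1)→(q3,0,left)
state=q3 head=1 tape=1[0]00_   (q3,0)→(q4,1,right)
state=q4 head=2 tape=11[0]0_   (q4,0)→(qH,0,right)
state=qH head=3 tape=110[0]_
The non-blank tape span at halt is 1100.

1100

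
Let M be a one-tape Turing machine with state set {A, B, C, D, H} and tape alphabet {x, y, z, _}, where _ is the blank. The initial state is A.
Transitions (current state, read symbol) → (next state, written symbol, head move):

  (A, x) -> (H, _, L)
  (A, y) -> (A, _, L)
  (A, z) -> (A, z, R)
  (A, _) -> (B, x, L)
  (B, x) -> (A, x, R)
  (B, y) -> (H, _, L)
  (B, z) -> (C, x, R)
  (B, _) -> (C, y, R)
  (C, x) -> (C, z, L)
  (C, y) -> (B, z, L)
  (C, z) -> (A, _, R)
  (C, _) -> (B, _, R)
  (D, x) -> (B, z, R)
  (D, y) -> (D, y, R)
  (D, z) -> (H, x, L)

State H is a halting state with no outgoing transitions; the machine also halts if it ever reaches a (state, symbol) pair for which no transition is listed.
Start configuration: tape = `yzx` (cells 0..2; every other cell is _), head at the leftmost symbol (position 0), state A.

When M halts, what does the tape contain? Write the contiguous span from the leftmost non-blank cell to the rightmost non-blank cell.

y_x_z

state=A head=0 tape=___[y]zx   (A,y)→(A,_,L)
state=A head=-1 tape=__[_]_zx   (A,_)→(B,x,L)
state=B head=-2 tape=_[_]x_zx   (B,_)→(C,y,R)
state=C head=-1 tape=_y[x]_zx   (C,x)→(C,z,L)
state=C head=-2 tape=_[y]z_zx   (C,y)→(B,z,L)
state=B head=-3 tape=[_]zz_zx   (B,_)→(C,y,R)
state=C head=-2 tape=y[z]z_zx   (C,z)→(A,_,R)
state=A head=-1 tape=y_[z]_zx   (A,z)→(A,z,R)
state=A head=0 tape=y_z[_]zx   (A,_)→(B,x,L)
state=B head=-1 tape=y_[z]xzx   (B,z)→(C,x,R)
state=C head=0 tape=y_x[x]zx   (C,x)→(C,z,L)
state=C head=-1 tape=y_[x]zzx   (C,x)→(C,z,L)
state=C head=-2 tape=y[_]zzzx   (C,_)→(B,_,R)
state=B head=-1 tape=y_[z]zzx   (B,z)→(C,x,R)
state=C head=0 tape=y_x[z]zx   (C,z)→(A,_,R)
state=A head=1 tape=y_x_[z]x   (A,z)→(A,z,R)
state=A head=2 tape=y_x_z[x]   (A,x)→(H,_,L)
state=H head=1 tape=y_x_[z]_
The non-blank tape span at halt is y_x_z.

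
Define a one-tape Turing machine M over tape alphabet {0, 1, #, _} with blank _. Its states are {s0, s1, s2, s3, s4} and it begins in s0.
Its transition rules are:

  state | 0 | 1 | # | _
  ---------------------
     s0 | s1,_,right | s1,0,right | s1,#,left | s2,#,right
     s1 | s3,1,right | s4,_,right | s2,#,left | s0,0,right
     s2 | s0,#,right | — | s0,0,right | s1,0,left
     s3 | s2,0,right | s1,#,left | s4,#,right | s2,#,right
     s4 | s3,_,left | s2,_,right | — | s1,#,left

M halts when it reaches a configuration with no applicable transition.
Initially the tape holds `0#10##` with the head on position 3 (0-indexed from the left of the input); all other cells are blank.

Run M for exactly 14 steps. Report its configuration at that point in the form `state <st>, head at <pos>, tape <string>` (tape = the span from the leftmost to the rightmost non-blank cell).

state=s0 head=3 tape=0#1[0]##   (s0,0)→(s1,_,right)
state=s1 head=4 tape=0#1_[#]#   (s1,#)→(s2,#,left)
state=s2 head=3 tape=0#1[_]##   (s2,_)→(s1,0,left)
state=s1 head=2 tape=0#[1]0##   (s1,1)→(s4,_,right)
state=s4 head=3 tape=0#_[0]##   (s4,0)→(s3,_,left)
state=s3 head=2 tape=0#[_]_##   (s3,_)→(s2,#,right)
state=s2 head=3 tape=0##[_]##   (s2,_)→(s1,0,left)
state=s1 head=2 tape=0#[#]0##   (s1,#)→(s2,#,left)
state=s2 head=1 tape=0[#]#0##   (s2,#)→(s0,0,right)
state=s0 head=2 tape=00[#]0##   (s0,#)→(s1,#,left)
state=s1 head=1 tape=0[0]#0##   (s1,0)→(s3,1,right)
state=s3 head=2 tape=01[#]0##   (s3,#)→(s4,#,right)
state=s4 head=3 tape=01#[0]##   (s4,0)→(s3,_,left)
state=s3 head=2 tape=01[#]_##   (s3,#)→(s4,#,right)
state=s4 head=3 tape=01#[_]##
After 14 steps: state s4, head at 3, tape 01#_##.

state s4, head at 3, tape 01#_##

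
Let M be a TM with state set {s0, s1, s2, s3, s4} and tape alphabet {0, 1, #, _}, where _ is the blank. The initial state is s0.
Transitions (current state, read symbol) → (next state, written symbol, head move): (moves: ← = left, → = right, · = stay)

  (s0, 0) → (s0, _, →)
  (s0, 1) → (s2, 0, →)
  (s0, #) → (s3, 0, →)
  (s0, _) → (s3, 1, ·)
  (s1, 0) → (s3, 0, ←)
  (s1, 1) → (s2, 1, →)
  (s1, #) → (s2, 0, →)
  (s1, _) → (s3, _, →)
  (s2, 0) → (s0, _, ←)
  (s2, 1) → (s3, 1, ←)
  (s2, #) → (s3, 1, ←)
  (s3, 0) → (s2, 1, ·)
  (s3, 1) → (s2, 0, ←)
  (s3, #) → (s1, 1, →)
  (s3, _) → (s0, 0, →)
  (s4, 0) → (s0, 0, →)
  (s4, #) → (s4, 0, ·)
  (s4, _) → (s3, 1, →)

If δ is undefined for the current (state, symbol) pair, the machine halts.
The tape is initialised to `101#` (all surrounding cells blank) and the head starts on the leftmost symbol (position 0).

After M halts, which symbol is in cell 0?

s0 | [1]01#   read 1 → write 0, move →, go to s2
s2 | 0[0]1#   read 0 → write _, move ←, go to s0
s0 | [0]_1#   read 0 → write _, move →, go to s0
s0 | _[_]1#   read _ → write 1, move ·, go to s3
s3 | _[1]1#   read 1 → write 0, move ←, go to s2
s2 | [_]01#
Cell 0 holds _ when M halts.

_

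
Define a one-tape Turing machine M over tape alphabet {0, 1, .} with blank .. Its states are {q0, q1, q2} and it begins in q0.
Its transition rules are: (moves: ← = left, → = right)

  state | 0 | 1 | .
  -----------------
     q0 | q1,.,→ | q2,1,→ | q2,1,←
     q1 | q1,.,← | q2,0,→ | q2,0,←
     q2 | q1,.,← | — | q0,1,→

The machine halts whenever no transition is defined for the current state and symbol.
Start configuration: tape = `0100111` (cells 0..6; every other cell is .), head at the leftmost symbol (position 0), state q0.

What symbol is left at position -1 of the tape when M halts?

1

q0 | .[0]100111   read 0 → write ., move →, go to q1
q1 | ..[1]00111   read 1 → write 0, move →, go to q2
q2 | ..0[0]0111   read 0 → write ., move ←, go to q1
q1 | ..[0].0111   read 0 → write ., move ←, go to q1
q1 | .[.]..0111   read . → write 0, move ←, go to q2
q2 | [.]0..0111   read . → write 1, move →, go to q0
q0 | 1[0]..0111   read 0 → write ., move →, go to q1
q1 | 1.[.].0111   read . → write 0, move ←, go to q2
q2 | 1[.]0.0111   read . → write 1, move →, go to q0
q0 | 11[0].0111   read 0 → write ., move →, go to q1
q1 | 11.[.]0111   read . → write 0, move ←, go to q2
q2 | 11[.]00111   read . → write 1, move →, go to q0
q0 | 111[0]0111   read 0 → write ., move →, go to q1
q1 | 111.[0]111   read 0 → write ., move ←, go to q1
q1 | 111[.].111   read . → write 0, move ←, go to q2
q2 | 11[1]0.111
Cell -1 holds 1 when M halts.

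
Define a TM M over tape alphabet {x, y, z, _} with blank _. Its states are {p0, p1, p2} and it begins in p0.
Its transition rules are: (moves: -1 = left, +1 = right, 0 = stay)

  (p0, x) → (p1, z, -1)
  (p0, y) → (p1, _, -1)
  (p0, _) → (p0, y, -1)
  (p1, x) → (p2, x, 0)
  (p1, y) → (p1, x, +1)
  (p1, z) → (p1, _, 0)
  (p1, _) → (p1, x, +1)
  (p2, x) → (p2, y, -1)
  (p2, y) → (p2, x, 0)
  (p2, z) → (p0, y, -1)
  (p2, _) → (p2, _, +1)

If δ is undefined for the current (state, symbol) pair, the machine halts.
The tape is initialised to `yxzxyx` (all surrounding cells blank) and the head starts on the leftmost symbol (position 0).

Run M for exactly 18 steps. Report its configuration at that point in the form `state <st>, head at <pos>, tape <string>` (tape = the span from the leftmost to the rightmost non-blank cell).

state p2, head at -1, tape xyyzxyx

p0 | __[y]xzxyx   read y → write _, move -1, go to p1
p1 | _[_]_xzxyx   read _ → write x, move +1, go to p1
p1 | _x[_]xzxyx   read _ → write x, move +1, go to p1
p1 | _xx[x]zxyx   read x → write x, move 0, go to p2
p2 | _xx[x]zxyx   read x → write y, move -1, go to p2
p2 | _x[x]yzxyx   read x → write y, move -1, go to p2
p2 | _[x]yyzxyx   read x → write y, move -1, go to p2
p2 | [_]yyyzxyx   read _ → write _, move +1, go to p2
p2 | _[y]yyzxyx   read y → write x, move 0, go to p2
p2 | _[x]yyzxyx   read x → write y, move -1, go to p2
p2 | [_]yyyzxyx   read _ → write _, move +1, go to p2
p2 | _[y]yyzxyx   read y → write x, move 0, go to p2
p2 | _[x]yyzxyx   read x → write y, move -1, go to p2
p2 | [_]yyyzxyx   read _ → write _, move +1, go to p2
p2 | _[y]yyzxyx   read y → write x, move 0, go to p2
p2 | _[x]yyzxyx   read x → write y, move -1, go to p2
p2 | [_]yyyzxyx   read _ → write _, move +1, go to p2
p2 | _[y]yyzxyx   read y → write x, move 0, go to p2
p2 | _[x]yyzxyx
After 18 steps: state p2, head at -1, tape xyyzxyx.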